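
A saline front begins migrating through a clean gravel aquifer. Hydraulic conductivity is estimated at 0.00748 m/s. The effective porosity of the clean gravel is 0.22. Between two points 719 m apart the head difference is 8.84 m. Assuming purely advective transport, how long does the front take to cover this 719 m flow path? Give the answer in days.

Convert K: 0.00748 m/s × 86400 = 646.3 m/day.
Hydraulic gradient i = Δh / L = 8.84 / 719 = 0.01229.
Darcy flux q = K · i = 646.3 × 0.01229 = 7.946 m/day.
Seepage velocity v = q / n_e = 7.946 / 0.22 = 36.12 m/day.
Travel time t = L / v = 719 / 36.12 = 19.91 days.

19.9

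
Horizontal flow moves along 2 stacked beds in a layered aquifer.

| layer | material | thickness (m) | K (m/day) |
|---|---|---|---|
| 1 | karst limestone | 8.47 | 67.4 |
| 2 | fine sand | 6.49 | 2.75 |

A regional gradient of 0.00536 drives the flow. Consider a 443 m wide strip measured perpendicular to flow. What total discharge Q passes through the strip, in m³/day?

1400

Flow is parallel to layering, so each bed carries its own Darcy discharge and the transmissivities add.
Σ(K_i·b_i) = 67.4×8.47 + 2.75×6.49 = 588.7 m²/day.
Hydraulic gradient i = 0.00536.
Q = Σ(K_i·b_i) · W · i = 588.7 × 443 × 0.005360 = 1398 m³/day.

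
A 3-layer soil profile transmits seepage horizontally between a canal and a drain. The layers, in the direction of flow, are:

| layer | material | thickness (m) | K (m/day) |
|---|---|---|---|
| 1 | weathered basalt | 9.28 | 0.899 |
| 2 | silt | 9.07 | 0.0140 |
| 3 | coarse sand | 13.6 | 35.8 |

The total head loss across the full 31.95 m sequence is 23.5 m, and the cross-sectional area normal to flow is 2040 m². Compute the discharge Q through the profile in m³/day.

Flow is perpendicular to layering, so the layers act in series and the equivalent K is the thickness-weighted harmonic mean.
Total thickness L = 9.28 + 9.07 + 13.6 = 31.95 m.
Σ(b_i/K_i) = 9.28/0.899 + 9.07/0.0140 + 13.6/35.8 = 658.6 d.
K_eq = L / Σ(b_i/K_i) = 31.95 / 658.6 = 0.04851 m/day.
Q = K_eq · A · (Δh/L) = 0.04851 × 2040 × (23.5/31.95) = 72.80 m³/day.

72.8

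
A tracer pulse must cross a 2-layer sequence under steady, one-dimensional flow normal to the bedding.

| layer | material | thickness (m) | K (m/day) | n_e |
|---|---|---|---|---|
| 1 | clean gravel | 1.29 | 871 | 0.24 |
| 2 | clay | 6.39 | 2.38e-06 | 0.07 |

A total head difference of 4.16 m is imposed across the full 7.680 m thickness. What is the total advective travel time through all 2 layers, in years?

1340

With flow normal to the layers, continuity requires the same specific discharge q through every layer.
Σ(b_i/K_i) = 1.29/871 + 6.39/2.38e-06 = 2.685e+06 d.
q = Δh / Σ(b_i/K_i) = 4.16 / 2.685e+06 = 1.549e-06 m/day.
In each layer the seepage velocity is v_i = q/n_i, so the layer transit time is t_i = b_i·n_i / q:
  layer 1 (clean gravel): t_1 = 1.29 × 0.24 / 1.549e-06 = 1.998e+05 d
  layer 2 (clay): t_2 = 6.39 × 0.07 / 1.549e-06 = 2.887e+05 d
Total t = Σ t_i = 4.885e+05 days = 1337 years.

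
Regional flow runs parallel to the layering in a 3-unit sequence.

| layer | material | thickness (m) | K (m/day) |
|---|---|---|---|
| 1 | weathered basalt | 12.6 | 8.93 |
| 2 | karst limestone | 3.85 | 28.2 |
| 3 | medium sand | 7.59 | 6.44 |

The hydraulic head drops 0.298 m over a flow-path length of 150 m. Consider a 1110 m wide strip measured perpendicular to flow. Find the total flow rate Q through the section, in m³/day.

595

Flow is parallel to layering, so each bed carries its own Darcy discharge and the transmissivities add.
Σ(K_i·b_i) = 8.93×12.6 + 28.2×3.85 + 6.44×7.59 = 270.0 m²/day.
Hydraulic gradient i = Δh / L = 0.298 / 150 = 0.001987.
Q = Σ(K_i·b_i) · W · i = 270.0 × 1110 × 0.001987 = 595.3 m³/day.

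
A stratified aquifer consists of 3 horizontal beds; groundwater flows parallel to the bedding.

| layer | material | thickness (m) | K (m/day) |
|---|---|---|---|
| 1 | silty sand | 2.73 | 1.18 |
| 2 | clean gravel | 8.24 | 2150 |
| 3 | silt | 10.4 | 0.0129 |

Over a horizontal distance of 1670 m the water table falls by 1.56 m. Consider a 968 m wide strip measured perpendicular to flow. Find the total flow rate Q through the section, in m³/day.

16000

Flow is parallel to layering, so each bed carries its own Darcy discharge and the transmissivities add.
Σ(K_i·b_i) = 1.18×2.73 + 2150×8.24 + 0.0129×10.4 = 17719 m²/day.
Hydraulic gradient i = Δh / L = 1.56 / 1670 = 0.0009341.
Q = Σ(K_i·b_i) · W · i = 17719 × 968 × 0.0009341 = 16023 m³/day.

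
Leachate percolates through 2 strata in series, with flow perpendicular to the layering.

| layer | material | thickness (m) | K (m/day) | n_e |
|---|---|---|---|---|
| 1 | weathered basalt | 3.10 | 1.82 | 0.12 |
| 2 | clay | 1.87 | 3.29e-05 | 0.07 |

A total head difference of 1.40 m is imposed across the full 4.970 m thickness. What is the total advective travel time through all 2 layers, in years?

With flow normal to the layers, continuity requires the same specific discharge q through every layer.
Σ(b_i/K_i) = 3.10/1.82 + 1.87/3.29e-05 = 56841 d.
q = Δh / Σ(b_i/K_i) = 1.40 / 56841 = 2.463e-05 m/day.
In each layer the seepage velocity is v_i = q/n_i, so the layer transit time is t_i = b_i·n_i / q:
  layer 1 (weathered basalt): t_1 = 3.10 × 0.12 / 2.463e-05 = 15103 d
  layer 2 (clay): t_2 = 1.87 × 0.07 / 2.463e-05 = 5315 d
Total t = Σ t_i = 20418 days = 55.90 years.

55.9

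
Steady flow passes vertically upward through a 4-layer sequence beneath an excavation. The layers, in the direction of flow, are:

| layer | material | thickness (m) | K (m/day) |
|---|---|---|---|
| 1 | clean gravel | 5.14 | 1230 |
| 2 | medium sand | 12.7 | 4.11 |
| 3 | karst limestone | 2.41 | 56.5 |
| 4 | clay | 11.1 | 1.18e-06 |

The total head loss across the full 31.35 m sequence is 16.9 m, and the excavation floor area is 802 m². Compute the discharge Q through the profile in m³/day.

Flow is perpendicular to layering, so the layers act in series and the equivalent K is the thickness-weighted harmonic mean.
Total thickness L = 5.14 + 12.7 + 2.41 + 11.1 = 31.35 m.
Σ(b_i/K_i) = 5.14/1230 + 12.7/4.11 + 2.41/56.5 + 11.1/1.18e-06 = 9.407e+06 d.
K_eq = L / Σ(b_i/K_i) = 31.35 / 9.407e+06 = 3.333e-06 m/day.
Q = K_eq · A · (Δh/L) = 3.333e-06 × 802 × (16.9/31.35) = 0.001441 m³/day.

0.00144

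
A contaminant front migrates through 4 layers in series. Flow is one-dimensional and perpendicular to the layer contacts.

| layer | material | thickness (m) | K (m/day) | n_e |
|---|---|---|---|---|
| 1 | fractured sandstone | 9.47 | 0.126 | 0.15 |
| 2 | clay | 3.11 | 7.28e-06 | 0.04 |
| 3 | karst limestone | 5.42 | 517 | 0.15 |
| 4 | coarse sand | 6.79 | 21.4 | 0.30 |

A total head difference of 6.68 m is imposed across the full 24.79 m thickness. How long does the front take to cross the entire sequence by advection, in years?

770

With flow normal to the layers, continuity requires the same specific discharge q through every layer.
Σ(b_i/K_i) = 9.47/0.126 + 3.11/7.28e-06 + 5.42/517 + 6.79/21.4 = 4.273e+05 d.
q = Δh / Σ(b_i/K_i) = 6.68 / 4.273e+05 = 1.563e-05 m/day.
In each layer the seepage velocity is v_i = q/n_i, so the layer transit time is t_i = b_i·n_i / q:
  layer 1 (fractured sandstone): t_1 = 9.47 × 0.15 / 1.563e-05 = 90860 d
  layer 2 (clay): t_2 = 3.11 × 0.04 / 1.563e-05 = 7957 d
  layer 3 (karst limestone): t_3 = 5.42 × 0.15 / 1.563e-05 = 52002 d
  layer 4 (coarse sand): t_4 = 6.79 × 0.30 / 1.563e-05 = 1.303e+05 d
Total t = Σ t_i = 2.811e+05 days = 769.6 years.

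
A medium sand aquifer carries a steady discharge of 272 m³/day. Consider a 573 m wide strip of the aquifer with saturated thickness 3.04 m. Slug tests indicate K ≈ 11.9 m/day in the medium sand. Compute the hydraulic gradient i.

Cross-sectional area A = 573 × 3.04 = 1742 m².
From Q = K·A·i, i = Q / (K·A) = 272 / (11.90 × 1742) = 0.01312.

0.0131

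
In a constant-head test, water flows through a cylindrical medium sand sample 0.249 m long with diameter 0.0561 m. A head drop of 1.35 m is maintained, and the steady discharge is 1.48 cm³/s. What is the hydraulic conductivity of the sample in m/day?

9.54

Cross-sectional area A = π·(d/2)² = π × (0.0561/2)² = 0.002472 m².
Convert discharge: 1.48 cm³/s = 1.480e-06 m³/s.
Darcy's law rearranged: K = Q·L / (A·Δh) = 1.480e-06 × 0.249 / (0.002472 × 1.35) = 0.0001104 m/s = 9.542 m/day.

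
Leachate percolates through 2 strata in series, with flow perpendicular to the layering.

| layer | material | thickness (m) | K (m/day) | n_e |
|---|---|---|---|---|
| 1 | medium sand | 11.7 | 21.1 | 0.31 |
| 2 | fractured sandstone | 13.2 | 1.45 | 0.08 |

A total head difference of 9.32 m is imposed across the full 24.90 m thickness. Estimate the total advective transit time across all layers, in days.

With flow normal to the layers, continuity requires the same specific discharge q through every layer.
Σ(b_i/K_i) = 11.7/21.1 + 13.2/1.45 = 9.658 d.
q = Δh / Σ(b_i/K_i) = 9.32 / 9.658 = 0.9650 m/day.
In each layer the seepage velocity is v_i = q/n_i, so the layer transit time is t_i = b_i·n_i / q:
  layer 1 (medium sand): t_1 = 11.7 × 0.31 / 0.9650 = 3.759 d
  layer 2 (fractured sandstone): t_2 = 13.2 × 0.08 / 0.9650 = 1.094 d
Total t = Σ t_i = 4.853 days.

4.85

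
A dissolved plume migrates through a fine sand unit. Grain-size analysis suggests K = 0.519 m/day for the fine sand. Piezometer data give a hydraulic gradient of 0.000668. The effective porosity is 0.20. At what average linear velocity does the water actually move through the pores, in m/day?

Hydraulic gradient i = 0.000668.
Darcy flux q = K · i = 0.5190 × 0.0006680 = 0.0003467 m/day.
Seepage velocity v = q / n_e = 0.0003467 / 0.20 = 0.001733 m/day.

0.00173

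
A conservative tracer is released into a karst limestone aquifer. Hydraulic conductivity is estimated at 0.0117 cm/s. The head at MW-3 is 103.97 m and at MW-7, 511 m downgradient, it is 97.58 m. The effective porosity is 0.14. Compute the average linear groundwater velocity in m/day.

Convert K: 0.0117 cm/s × 864 = 10.11 m/day.
Hydraulic gradient i = (103.97 − 97.58) / 511 = 6.39 / 511 = 0.01250.
Darcy flux q = K · i = 10.11 × 0.01250 = 0.1264 m/day.
Seepage velocity v = q / n_e = 0.1264 / 0.14 = 0.9029 m/day.

0.903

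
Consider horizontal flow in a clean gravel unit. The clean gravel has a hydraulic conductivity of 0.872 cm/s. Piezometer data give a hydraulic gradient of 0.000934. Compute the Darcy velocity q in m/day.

0.704

Convert K: 0.872 cm/s × 864 = 753.4 m/day.
Hydraulic gradient i = 0.000934.
Specific discharge q = K · i = 753.4 × 0.0009340 = 0.7037 m/day.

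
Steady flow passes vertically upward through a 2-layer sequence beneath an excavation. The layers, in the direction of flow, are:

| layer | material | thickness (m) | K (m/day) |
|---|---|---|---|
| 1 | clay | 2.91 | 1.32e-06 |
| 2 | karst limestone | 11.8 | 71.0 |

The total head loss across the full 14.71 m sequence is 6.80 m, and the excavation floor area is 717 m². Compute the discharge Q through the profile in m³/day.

Flow is perpendicular to layering, so the layers act in series and the equivalent K is the thickness-weighted harmonic mean.
Total thickness L = 2.91 + 11.8 = 14.71 m.
Σ(b_i/K_i) = 2.91/1.32e-06 + 11.8/71.0 = 2.205e+06 d.
K_eq = L / Σ(b_i/K_i) = 14.71 / 2.205e+06 = 6.673e-06 m/day.
Q = K_eq · A · (Δh/L) = 6.673e-06 × 717 × (6.80/14.71) = 0.002212 m³/day.

0.00221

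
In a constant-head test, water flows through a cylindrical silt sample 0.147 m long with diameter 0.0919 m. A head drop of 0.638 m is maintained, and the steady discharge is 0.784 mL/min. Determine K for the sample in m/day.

0.0392

Cross-sectional area A = π·(d/2)² = π × (0.0919/2)² = 0.006633 m².
Convert discharge: 0.784 mL/min = 1.307e-08 m³/s.
Darcy's law rearranged: K = Q·L / (A·Δh) = 1.307e-08 × 0.147 / (0.006633 × 0.638) = 4.539e-07 m/s = 0.03922 m/day.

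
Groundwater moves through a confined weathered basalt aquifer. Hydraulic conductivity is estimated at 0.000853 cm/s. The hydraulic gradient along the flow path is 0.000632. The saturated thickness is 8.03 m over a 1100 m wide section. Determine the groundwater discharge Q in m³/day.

4.11

Convert K: 0.000853 cm/s × 864 = 0.7370 m/day.
Cross-sectional area A = 1100 × 8.03 = 8833 m².
Hydraulic gradient i = 0.000632.
Darcy's law: Q = K · A · i = 0.7370 × 8833 × 0.0006320 = 4.114 m³/day.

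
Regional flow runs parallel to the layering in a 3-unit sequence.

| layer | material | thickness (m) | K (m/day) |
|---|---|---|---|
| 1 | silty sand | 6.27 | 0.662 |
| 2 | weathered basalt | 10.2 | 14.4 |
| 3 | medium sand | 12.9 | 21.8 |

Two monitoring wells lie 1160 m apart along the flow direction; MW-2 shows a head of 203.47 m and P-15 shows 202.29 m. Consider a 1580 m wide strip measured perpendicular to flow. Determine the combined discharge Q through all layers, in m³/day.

Flow is parallel to layering, so each bed carries its own Darcy discharge and the transmissivities add.
Σ(K_i·b_i) = 0.662×6.27 + 14.4×10.2 + 21.8×12.9 = 432.3 m²/day.
Hydraulic gradient i = (203.47 − 202.29) / 1160 = 1.18 / 1160 = 0.001017.
Q = Σ(K_i·b_i) · W · i = 432.3 × 1580 × 0.001017 = 694.7 m³/day.

695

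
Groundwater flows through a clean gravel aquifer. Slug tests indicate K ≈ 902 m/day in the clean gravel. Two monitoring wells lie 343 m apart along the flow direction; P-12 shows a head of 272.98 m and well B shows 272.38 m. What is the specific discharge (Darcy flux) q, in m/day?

Hydraulic gradient i = (272.98 − 272.38) / 343 = 0.6 / 343 = 0.001749.
Specific discharge q = K · i = 902.0 × 0.001749 = 1.578 m/day.

1.58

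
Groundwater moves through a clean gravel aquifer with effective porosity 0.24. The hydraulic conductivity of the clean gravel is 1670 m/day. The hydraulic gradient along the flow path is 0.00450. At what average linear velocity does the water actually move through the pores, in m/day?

Hydraulic gradient i = 0.00450.
Darcy flux q = K · i = 1670 × 0.004500 = 7.515 m/day.
Seepage velocity v = q / n_e = 7.515 / 0.24 = 31.31 m/day.

31.3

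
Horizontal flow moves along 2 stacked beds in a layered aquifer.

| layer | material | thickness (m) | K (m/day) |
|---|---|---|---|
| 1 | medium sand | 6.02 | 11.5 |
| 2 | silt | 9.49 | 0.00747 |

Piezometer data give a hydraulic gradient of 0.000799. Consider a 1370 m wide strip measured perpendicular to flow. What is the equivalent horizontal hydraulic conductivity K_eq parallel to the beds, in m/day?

4.47

Flow is parallel to layering, so each bed carries its own Darcy discharge and the transmissivities add.
Σ(K_i·b_i) = 11.5×6.02 + 0.00747×9.49 = 69.30 m²/day.
Total thickness b = 15.51 m, so K_eq = Σ(K_i·b_i)/b = 4.468 m/day.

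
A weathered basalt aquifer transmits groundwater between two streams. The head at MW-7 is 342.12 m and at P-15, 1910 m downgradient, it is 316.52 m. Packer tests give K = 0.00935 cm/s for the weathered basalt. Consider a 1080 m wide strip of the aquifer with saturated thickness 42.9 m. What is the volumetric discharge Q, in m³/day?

Convert K: 0.00935 cm/s × 864 = 8.078 m/day.
Cross-sectional area A = 1080 × 42.9 = 46332 m².
Hydraulic gradient i = (342.12 − 316.52) / 1910 = 25.6 / 1910 = 0.01340.
Darcy's law: Q = K · A · i = 8.078 × 46332 × 0.01340 = 5017 m³/day.

5020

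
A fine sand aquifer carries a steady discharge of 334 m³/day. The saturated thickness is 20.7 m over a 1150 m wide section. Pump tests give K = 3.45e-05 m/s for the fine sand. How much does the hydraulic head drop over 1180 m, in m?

5.55

Convert K: 3.45e-05 m/s × 86400 = 2.981 m/day.
Cross-sectional area A = 1150 × 20.7 = 23805 m².
From Q = K·A·i, i = Q / (K·A) = 334 / (2.981 × 23805) = 0.004707.
Head loss Δh = i · L = 0.004707 × 1180 = 5.554 m.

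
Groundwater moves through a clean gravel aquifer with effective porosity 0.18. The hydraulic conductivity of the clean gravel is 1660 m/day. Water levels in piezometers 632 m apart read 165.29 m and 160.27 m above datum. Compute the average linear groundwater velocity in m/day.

Hydraulic gradient i = (165.29 − 160.27) / 632 = 5.02 / 632 = 0.007943.
Darcy flux q = K · i = 1660 × 0.007943 = 13.19 m/day.
Seepage velocity v = q / n_e = 13.19 / 0.18 = 73.25 m/day.

73.3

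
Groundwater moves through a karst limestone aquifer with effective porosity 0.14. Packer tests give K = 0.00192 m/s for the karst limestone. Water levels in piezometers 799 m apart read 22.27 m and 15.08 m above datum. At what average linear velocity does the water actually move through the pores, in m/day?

10.7

Convert K: 0.00192 m/s × 86400 = 165.9 m/day.
Hydraulic gradient i = (22.27 − 15.08) / 799 = 7.19 / 799 = 0.008999.
Darcy flux q = K · i = 165.9 × 0.008999 = 1.493 m/day.
Seepage velocity v = q / n_e = 1.493 / 0.14 = 10.66 m/day.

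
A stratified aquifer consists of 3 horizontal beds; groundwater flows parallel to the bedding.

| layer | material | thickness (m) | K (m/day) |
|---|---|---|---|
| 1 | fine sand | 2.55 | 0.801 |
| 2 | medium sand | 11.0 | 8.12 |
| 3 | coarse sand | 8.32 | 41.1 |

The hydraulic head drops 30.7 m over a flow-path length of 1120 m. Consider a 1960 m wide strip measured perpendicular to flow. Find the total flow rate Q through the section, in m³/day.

Flow is parallel to layering, so each bed carries its own Darcy discharge and the transmissivities add.
Σ(K_i·b_i) = 0.801×2.55 + 8.12×11.0 + 41.1×8.32 = 433.3 m²/day.
Hydraulic gradient i = Δh / L = 30.7 / 1120 = 0.02741.
Q = Σ(K_i·b_i) · W · i = 433.3 × 1960 × 0.02741 = 23280 m³/day.

23300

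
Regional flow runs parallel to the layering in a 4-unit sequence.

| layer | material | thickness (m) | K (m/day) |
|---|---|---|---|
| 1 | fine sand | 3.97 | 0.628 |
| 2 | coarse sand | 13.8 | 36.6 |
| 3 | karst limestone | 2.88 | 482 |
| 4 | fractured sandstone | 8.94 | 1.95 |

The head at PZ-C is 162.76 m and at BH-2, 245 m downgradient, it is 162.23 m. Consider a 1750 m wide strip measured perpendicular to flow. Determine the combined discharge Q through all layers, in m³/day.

Flow is parallel to layering, so each bed carries its own Darcy discharge and the transmissivities add.
Σ(K_i·b_i) = 0.628×3.97 + 36.6×13.8 + 482×2.88 + 1.95×8.94 = 1913 m²/day.
Hydraulic gradient i = (162.76 − 162.23) / 245 = 0.53 / 245 = 0.002163.
Q = Σ(K_i·b_i) · W · i = 1913 × 1750 × 0.002163 = 7243 m³/day.

7240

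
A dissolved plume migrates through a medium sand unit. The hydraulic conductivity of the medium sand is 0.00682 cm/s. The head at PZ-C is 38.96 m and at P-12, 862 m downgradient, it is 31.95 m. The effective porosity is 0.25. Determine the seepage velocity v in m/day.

Convert K: 0.00682 cm/s × 864 = 5.892 m/day.
Hydraulic gradient i = (38.96 − 31.95) / 862 = 7.01 / 862 = 0.008132.
Darcy flux q = K · i = 5.892 × 0.008132 = 0.04792 m/day.
Seepage velocity v = q / n_e = 0.04792 / 0.25 = 0.1917 m/day.

0.192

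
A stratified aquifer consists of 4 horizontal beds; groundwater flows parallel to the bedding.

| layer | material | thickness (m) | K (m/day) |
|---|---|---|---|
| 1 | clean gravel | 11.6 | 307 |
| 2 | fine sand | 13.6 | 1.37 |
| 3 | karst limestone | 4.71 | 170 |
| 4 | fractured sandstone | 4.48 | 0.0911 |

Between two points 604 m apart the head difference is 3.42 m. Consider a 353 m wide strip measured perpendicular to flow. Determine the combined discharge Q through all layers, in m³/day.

8760

Flow is parallel to layering, so each bed carries its own Darcy discharge and the transmissivities add.
Σ(K_i·b_i) = 307×11.6 + 1.37×13.6 + 170×4.71 + 0.0911×4.48 = 4381 m²/day.
Hydraulic gradient i = Δh / L = 3.42 / 604 = 0.005662.
Q = Σ(K_i·b_i) · W · i = 4381 × 353 × 0.005662 = 8757 m³/day.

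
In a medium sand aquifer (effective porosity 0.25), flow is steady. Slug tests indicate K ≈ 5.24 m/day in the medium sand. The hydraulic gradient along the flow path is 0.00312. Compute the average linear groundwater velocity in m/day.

Hydraulic gradient i = 0.00312.
Darcy flux q = K · i = 5.240 × 0.003120 = 0.01635 m/day.
Seepage velocity v = q / n_e = 0.01635 / 0.25 = 0.06540 m/day.

0.0654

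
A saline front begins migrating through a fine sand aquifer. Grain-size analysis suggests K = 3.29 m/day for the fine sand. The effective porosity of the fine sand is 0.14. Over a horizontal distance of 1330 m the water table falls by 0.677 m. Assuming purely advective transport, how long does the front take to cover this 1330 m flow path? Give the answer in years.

Hydraulic gradient i = Δh / L = 0.677 / 1330 = 0.0005090.
Darcy flux q = K · i = 3.290 × 0.0005090 = 0.001675 m/day.
Seepage velocity v = q / n_e = 0.001675 / 0.14 = 0.01196 m/day.
Travel time t = L / v = 1330 / 0.01196 = 1.112e+05 days = 304.4 years.

304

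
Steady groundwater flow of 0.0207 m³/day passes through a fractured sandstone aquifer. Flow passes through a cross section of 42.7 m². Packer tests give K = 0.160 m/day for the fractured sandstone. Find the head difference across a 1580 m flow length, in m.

From Q = K·A·i, i = Q / (K·A) = 0.0207 / (0.1600 × 42.70) = 0.003030.
Head loss Δh = i · L = 0.003030 × 1580 = 4.787 m.

4.79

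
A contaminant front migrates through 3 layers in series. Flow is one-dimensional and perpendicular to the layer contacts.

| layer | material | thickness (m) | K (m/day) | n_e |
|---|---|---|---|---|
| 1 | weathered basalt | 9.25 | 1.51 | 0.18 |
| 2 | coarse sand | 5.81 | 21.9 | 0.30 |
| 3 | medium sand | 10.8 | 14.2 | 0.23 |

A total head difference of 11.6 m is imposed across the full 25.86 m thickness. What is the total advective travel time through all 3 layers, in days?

With flow normal to the layers, continuity requires the same specific discharge q through every layer.
Σ(b_i/K_i) = 9.25/1.51 + 5.81/21.9 + 10.8/14.2 = 7.152 d.
q = Δh / Σ(b_i/K_i) = 11.6 / 7.152 = 1.622 m/day.
In each layer the seepage velocity is v_i = q/n_i, so the layer transit time is t_i = b_i·n_i / q:
  layer 1 (weathered basalt): t_1 = 9.25 × 0.18 / 1.622 = 1.027 d
  layer 2 (coarse sand): t_2 = 5.81 × 0.30 / 1.622 = 1.075 d
  layer 3 (medium sand): t_3 = 10.8 × 0.23 / 1.622 = 1.531 d
Total t = Σ t_i = 3.633 days.

3.63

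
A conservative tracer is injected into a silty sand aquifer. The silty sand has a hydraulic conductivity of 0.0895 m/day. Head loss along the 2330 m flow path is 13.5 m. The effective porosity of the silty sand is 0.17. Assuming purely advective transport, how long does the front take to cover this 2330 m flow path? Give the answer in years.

2090

Hydraulic gradient i = Δh / L = 13.5 / 2330 = 0.005794.
Darcy flux q = K · i = 0.08950 × 0.005794 = 0.0005186 m/day.
Seepage velocity v = q / n_e = 0.0005186 / 0.17 = 0.003050 m/day.
Travel time t = L / v = 2330 / 0.003050 = 7.638e+05 days = 2091 years.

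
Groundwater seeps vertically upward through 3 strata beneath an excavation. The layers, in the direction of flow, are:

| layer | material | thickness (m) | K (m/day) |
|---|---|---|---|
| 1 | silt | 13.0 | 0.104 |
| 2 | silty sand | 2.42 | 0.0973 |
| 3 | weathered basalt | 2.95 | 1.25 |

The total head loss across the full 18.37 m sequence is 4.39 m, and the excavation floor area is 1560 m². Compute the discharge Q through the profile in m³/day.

45.0

Flow is perpendicular to layering, so the layers act in series and the equivalent K is the thickness-weighted harmonic mean.
Total thickness L = 13.0 + 2.42 + 2.95 = 18.37 m.
Σ(b_i/K_i) = 13.0/0.104 + 2.42/0.0973 + 2.95/1.25 = 152.2 d.
K_eq = L / Σ(b_i/K_i) = 18.37 / 152.2 = 0.1207 m/day.
Q = K_eq · A · (Δh/L) = 0.1207 × 1560 × (4.39/18.37) = 44.99 m³/day.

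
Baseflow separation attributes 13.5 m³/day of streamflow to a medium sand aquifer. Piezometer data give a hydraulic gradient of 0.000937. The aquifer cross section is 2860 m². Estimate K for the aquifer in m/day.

5.04

Hydraulic gradient i = 0.000937.
From Q = K·A·i, K = Q / (A·i) = 13.5 / (2860 × 0.0009370) = 5.038 m/day.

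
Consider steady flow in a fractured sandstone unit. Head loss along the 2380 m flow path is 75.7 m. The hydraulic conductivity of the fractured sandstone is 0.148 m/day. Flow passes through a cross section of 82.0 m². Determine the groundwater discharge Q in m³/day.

Hydraulic gradient i = Δh / L = 75.7 / 2380 = 0.03181.
Darcy's law: Q = K · A · i = 0.1480 × 82.00 × 0.03181 = 0.3860 m³/day.

0.386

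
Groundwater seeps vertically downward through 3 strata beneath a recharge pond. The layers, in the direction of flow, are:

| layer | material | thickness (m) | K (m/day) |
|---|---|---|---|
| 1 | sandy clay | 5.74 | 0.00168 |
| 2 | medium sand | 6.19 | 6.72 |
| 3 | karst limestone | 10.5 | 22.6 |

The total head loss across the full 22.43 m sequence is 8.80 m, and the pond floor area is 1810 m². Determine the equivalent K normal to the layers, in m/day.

0.00656

Flow is perpendicular to layering, so the layers act in series and the equivalent K is the thickness-weighted harmonic mean.
Total thickness L = 5.74 + 6.19 + 10.5 = 22.43 m.
Σ(b_i/K_i) = 5.74/0.00168 + 6.19/6.72 + 10.5/22.6 = 3418 d.
K_eq = L / Σ(b_i/K_i) = 22.43 / 3418 = 0.006562 m/day.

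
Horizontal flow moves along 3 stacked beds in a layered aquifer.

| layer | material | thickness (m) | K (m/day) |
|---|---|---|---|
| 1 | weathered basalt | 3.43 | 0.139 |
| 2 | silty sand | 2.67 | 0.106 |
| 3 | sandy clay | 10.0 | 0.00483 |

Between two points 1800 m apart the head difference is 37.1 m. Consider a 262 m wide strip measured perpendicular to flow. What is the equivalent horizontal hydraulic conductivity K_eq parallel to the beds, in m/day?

Flow is parallel to layering, so each bed carries its own Darcy discharge and the transmissivities add.
Σ(K_i·b_i) = 0.139×3.43 + 0.106×2.67 + 0.00483×10.0 = 0.8081 m²/day.
Total thickness b = 16.10 m, so K_eq = Σ(K_i·b_i)/b = 0.05019 m/day.

0.0502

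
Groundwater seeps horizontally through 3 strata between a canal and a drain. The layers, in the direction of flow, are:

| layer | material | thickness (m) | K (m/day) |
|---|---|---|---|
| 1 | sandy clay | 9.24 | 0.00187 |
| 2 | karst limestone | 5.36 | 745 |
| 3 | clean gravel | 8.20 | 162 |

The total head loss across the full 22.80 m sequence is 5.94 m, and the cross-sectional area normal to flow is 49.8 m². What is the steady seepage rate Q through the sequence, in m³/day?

0.0599

Flow is perpendicular to layering, so the layers act in series and the equivalent K is the thickness-weighted harmonic mean.
Total thickness L = 9.24 + 5.36 + 8.20 = 22.80 m.
Σ(b_i/K_i) = 9.24/0.00187 + 5.36/745 + 8.20/162 = 4941 d.
K_eq = L / Σ(b_i/K_i) = 22.80 / 4941 = 0.004614 m/day.
Q = K_eq · A · (Δh/L) = 0.004614 × 49.8 × (5.94/22.80) = 0.05987 m³/day.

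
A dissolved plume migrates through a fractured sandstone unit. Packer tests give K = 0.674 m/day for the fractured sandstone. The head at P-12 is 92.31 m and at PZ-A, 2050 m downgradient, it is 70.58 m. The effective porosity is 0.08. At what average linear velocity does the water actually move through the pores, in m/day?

0.0893

Hydraulic gradient i = (92.31 − 70.58) / 2050 = 21.73 / 2050 = 0.01060.
Darcy flux q = K · i = 0.6740 × 0.01060 = 0.007144 m/day.
Seepage velocity v = q / n_e = 0.007144 / 0.08 = 0.08931 m/day.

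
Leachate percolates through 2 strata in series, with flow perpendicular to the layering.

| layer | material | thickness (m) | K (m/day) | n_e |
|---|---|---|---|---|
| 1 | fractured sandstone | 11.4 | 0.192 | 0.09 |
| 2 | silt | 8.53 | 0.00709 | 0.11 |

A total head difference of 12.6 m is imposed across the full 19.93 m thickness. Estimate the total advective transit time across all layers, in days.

With flow normal to the layers, continuity requires the same specific discharge q through every layer.
Σ(b_i/K_i) = 11.4/0.192 + 8.53/0.00709 = 1262 d.
q = Δh / Σ(b_i/K_i) = 12.6 / 1262 = 0.009980 m/day.
In each layer the seepage velocity is v_i = q/n_i, so the layer transit time is t_i = b_i·n_i / q:
  layer 1 (fractured sandstone): t_1 = 11.4 × 0.09 / 0.009980 = 102.8 d
  layer 2 (silt): t_2 = 8.53 × 0.11 / 0.009980 = 94.01 d
Total t = Σ t_i = 196.8 days.

197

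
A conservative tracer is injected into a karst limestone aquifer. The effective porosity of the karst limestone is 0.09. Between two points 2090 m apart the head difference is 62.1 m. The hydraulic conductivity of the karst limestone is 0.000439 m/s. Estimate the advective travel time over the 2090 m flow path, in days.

Convert K: 0.000439 m/s × 86400 = 37.93 m/day.
Hydraulic gradient i = Δh / L = 62.1 / 2090 = 0.02971.
Darcy flux q = K · i = 37.93 × 0.02971 = 1.127 m/day.
Seepage velocity v = q / n_e = 1.127 / 0.09 = 12.52 m/day.
Travel time t = L / v = 2090 / 12.52 = 166.9 days.

167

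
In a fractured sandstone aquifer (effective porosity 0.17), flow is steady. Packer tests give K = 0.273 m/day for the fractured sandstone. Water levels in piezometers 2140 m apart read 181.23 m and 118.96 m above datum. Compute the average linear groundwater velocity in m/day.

Hydraulic gradient i = (181.23 − 118.96) / 2140 = 62.27 / 2140 = 0.02910.
Darcy flux q = K · i = 0.2730 × 0.02910 = 0.007944 m/day.
Seepage velocity v = q / n_e = 0.007944 / 0.17 = 0.04673 m/day.

0.0467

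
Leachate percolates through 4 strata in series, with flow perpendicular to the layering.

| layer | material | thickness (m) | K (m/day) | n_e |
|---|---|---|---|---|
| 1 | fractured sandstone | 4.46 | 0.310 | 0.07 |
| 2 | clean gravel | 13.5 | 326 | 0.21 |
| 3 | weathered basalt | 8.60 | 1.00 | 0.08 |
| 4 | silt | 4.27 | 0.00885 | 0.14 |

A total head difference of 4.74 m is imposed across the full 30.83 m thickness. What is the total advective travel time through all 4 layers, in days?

473

With flow normal to the layers, continuity requires the same specific discharge q through every layer.
Σ(b_i/K_i) = 4.46/0.310 + 13.5/326 + 8.60/1.00 + 4.27/0.00885 = 505.5 d.
q = Δh / Σ(b_i/K_i) = 4.74 / 505.5 = 0.009377 m/day.
In each layer the seepage velocity is v_i = q/n_i, so the layer transit time is t_i = b_i·n_i / q:
  layer 1 (fractured sandstone): t_1 = 4.46 × 0.07 / 0.009377 = 33.30 d
  layer 2 (clean gravel): t_2 = 13.5 × 0.21 / 0.009377 = 302.3 d
  layer 3 (weathered basalt): t_3 = 8.60 × 0.08 / 0.009377 = 73.37 d
  layer 4 (silt): t_4 = 4.27 × 0.14 / 0.009377 = 63.75 d
Total t = Σ t_i = 472.8 days.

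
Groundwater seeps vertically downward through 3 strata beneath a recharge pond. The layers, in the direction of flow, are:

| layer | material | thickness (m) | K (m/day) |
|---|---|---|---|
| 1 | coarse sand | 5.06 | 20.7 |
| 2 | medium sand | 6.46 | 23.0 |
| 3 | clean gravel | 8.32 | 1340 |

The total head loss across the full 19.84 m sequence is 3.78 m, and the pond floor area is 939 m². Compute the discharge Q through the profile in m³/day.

6680

Flow is perpendicular to layering, so the layers act in series and the equivalent K is the thickness-weighted harmonic mean.
Total thickness L = 5.06 + 6.46 + 8.32 = 19.84 m.
Σ(b_i/K_i) = 5.06/20.7 + 6.46/23.0 + 8.32/1340 = 0.5315 d.
K_eq = L / Σ(b_i/K_i) = 19.84 / 0.5315 = 37.33 m/day.
Q = K_eq · A · (Δh/L) = 37.33 × 939 × (3.78/19.84) = 6678 m³/day.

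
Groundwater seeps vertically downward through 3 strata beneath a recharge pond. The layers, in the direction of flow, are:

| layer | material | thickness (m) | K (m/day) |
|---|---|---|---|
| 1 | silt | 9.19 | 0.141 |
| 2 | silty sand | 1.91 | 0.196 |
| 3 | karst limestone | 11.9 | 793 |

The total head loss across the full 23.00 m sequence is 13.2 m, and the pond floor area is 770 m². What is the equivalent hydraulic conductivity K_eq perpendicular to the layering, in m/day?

0.307

Flow is perpendicular to layering, so the layers act in series and the equivalent K is the thickness-weighted harmonic mean.
Total thickness L = 9.19 + 1.91 + 11.9 = 23.00 m.
Σ(b_i/K_i) = 9.19/0.141 + 1.91/0.196 + 11.9/793 = 74.94 d.
K_eq = L / Σ(b_i/K_i) = 23.00 / 74.94 = 0.3069 m/day.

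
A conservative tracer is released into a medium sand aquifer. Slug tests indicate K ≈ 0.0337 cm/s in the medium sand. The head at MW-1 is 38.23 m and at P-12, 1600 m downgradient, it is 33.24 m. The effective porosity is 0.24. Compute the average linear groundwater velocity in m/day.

0.378

Convert K: 0.0337 cm/s × 864 = 29.12 m/day.
Hydraulic gradient i = (38.23 − 33.24) / 1600 = 4.99 / 1600 = 0.003119.
Darcy flux q = K · i = 29.12 × 0.003119 = 0.09081 m/day.
Seepage velocity v = q / n_e = 0.09081 / 0.24 = 0.3784 m/day.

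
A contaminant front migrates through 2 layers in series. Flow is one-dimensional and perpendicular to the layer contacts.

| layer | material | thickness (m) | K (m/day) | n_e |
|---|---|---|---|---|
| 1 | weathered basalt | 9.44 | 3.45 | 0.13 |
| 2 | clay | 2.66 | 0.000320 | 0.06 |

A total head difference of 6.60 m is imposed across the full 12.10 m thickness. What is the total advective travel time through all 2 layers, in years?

4.78

With flow normal to the layers, continuity requires the same specific discharge q through every layer.
Σ(b_i/K_i) = 9.44/3.45 + 2.66/0.000320 = 8315 d.
q = Δh / Σ(b_i/K_i) = 6.60 / 8315 = 0.0007937 m/day.
In each layer the seepage velocity is v_i = q/n_i, so the layer transit time is t_i = b_i·n_i / q:
  layer 1 (weathered basalt): t_1 = 9.44 × 0.13 / 0.0007937 = 1546 d
  layer 2 (clay): t_2 = 2.66 × 0.06 / 0.0007937 = 201.1 d
Total t = Σ t_i = 1747 days = 4.784 years.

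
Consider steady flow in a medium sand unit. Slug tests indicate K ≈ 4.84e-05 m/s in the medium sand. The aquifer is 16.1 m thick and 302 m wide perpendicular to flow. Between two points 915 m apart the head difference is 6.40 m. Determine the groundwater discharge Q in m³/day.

Convert K: 4.84e-05 m/s × 86400 = 4.182 m/day.
Cross-sectional area A = 302 × 16.1 = 4862 m².
Hydraulic gradient i = Δh / L = 6.40 / 915 = 0.006995.
Darcy's law: Q = K · A · i = 4.182 × 4862 × 0.006995 = 142.2 m³/day.

142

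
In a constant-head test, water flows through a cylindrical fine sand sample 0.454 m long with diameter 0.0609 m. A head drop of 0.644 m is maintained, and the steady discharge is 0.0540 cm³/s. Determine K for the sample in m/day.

Cross-sectional area A = π·(d/2)² = π × (0.0609/2)² = 0.002913 m².
Convert discharge: 0.0540 cm³/s = 5.400e-08 m³/s.
Darcy's law rearranged: K = Q·L / (A·Δh) = 5.400e-08 × 0.454 / (0.002913 × 0.644) = 1.307e-05 m/s = 1.129 m/day.

1.13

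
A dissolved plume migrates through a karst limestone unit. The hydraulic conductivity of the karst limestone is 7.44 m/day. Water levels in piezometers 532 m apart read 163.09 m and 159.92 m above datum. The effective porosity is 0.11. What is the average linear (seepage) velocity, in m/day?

0.403

Hydraulic gradient i = (163.09 − 159.92) / 532 = 3.17 / 532 = 0.005959.
Darcy flux q = K · i = 7.440 × 0.005959 = 0.04433 m/day.
Seepage velocity v = q / n_e = 0.04433 / 0.11 = 0.4030 m/day.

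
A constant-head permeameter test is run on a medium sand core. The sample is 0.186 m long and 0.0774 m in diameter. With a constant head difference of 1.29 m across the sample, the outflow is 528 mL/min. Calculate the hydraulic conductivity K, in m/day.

23.3

Cross-sectional area A = π·(d/2)² = π × (0.0774/2)² = 0.004705 m².
Convert discharge: 528 mL/min = 8.800e-06 m³/s.
Darcy's law rearranged: K = Q·L / (A·Δh) = 8.800e-06 × 0.186 / (0.004705 × 1.29) = 0.0002697 m/s = 23.30 m/day.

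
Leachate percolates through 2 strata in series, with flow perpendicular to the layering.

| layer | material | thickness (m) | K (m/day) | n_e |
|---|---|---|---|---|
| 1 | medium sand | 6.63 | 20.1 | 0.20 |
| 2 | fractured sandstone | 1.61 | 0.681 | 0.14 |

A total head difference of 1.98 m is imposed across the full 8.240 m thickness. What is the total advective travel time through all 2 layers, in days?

2.11

With flow normal to the layers, continuity requires the same specific discharge q through every layer.
Σ(b_i/K_i) = 6.63/20.1 + 1.61/0.681 = 2.694 d.
q = Δh / Σ(b_i/K_i) = 1.98 / 2.694 = 0.7350 m/day.
In each layer the seepage velocity is v_i = q/n_i, so the layer transit time is t_i = b_i·n_i / q:
  layer 1 (medium sand): t_1 = 6.63 × 0.20 / 0.7350 = 1.804 d
  layer 2 (fractured sandstone): t_2 = 1.61 × 0.14 / 0.7350 = 0.3067 d
Total t = Σ t_i = 2.111 days.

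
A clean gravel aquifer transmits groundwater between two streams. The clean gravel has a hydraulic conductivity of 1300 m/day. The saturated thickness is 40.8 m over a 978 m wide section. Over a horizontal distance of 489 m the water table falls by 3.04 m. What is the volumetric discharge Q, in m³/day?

Cross-sectional area A = 978 × 40.8 = 39902 m².
Hydraulic gradient i = Δh / L = 3.04 / 489 = 0.006217.
Darcy's law: Q = K · A · i = 1300 × 39902 × 0.006217 = 3.225e+05 m³/day.

322000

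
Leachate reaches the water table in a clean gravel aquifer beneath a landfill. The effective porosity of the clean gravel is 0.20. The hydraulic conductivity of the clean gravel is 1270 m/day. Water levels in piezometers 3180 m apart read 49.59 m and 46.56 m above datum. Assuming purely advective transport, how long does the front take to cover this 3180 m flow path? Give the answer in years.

Hydraulic gradient i = (49.59 − 46.56) / 3180 = 3.03 / 3180 = 0.0009528.
Darcy flux q = K · i = 1270 × 0.0009528 = 1.210 m/day.
Seepage velocity v = q / n_e = 1.210 / 0.20 = 6.050 m/day.
Travel time t = L / v = 3180 / 6.050 = 525.6 days = 1.439 years.

1.44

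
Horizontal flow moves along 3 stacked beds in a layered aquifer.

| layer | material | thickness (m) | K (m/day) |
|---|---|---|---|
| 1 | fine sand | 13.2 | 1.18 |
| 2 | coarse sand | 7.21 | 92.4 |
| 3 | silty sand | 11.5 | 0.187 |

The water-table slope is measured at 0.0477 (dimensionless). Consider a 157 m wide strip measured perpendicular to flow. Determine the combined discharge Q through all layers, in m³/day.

Flow is parallel to layering, so each bed carries its own Darcy discharge and the transmissivities add.
Σ(K_i·b_i) = 1.18×13.2 + 92.4×7.21 + 0.187×11.5 = 683.9 m²/day.
Hydraulic gradient i = 0.0477.
Q = Σ(K_i·b_i) · W · i = 683.9 × 157 × 0.04770 = 5122 m³/day.

5120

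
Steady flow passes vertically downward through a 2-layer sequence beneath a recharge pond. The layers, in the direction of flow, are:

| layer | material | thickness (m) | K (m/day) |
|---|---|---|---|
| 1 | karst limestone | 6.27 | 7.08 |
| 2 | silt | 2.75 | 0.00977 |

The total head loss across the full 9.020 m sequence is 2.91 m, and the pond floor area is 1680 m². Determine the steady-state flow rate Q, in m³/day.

17.3

Flow is perpendicular to layering, so the layers act in series and the equivalent K is the thickness-weighted harmonic mean.
Total thickness L = 6.27 + 2.75 = 9.020 m.
Σ(b_i/K_i) = 6.27/7.08 + 2.75/0.00977 = 282.4 d.
K_eq = L / Σ(b_i/K_i) = 9.020 / 282.4 = 0.03195 m/day.
Q = K_eq · A · (Δh/L) = 0.03195 × 1680 × (2.91/9.020) = 17.31 m³/day.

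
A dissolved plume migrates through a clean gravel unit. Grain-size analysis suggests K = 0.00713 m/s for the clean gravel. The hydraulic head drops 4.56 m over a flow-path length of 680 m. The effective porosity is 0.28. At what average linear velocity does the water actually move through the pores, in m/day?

14.8

Convert K: 0.00713 m/s × 86400 = 616.0 m/day.
Hydraulic gradient i = Δh / L = 4.56 / 680 = 0.006706.
Darcy flux q = K · i = 616.0 × 0.006706 = 4.131 m/day.
Seepage velocity v = q / n_e = 4.131 / 0.28 = 14.75 m/day.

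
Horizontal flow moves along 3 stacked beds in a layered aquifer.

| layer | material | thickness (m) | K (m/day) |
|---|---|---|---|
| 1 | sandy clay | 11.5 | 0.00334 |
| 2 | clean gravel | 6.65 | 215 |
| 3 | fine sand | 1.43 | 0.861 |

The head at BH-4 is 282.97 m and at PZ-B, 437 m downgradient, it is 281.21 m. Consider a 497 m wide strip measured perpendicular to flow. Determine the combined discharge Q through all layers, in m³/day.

Flow is parallel to layering, so each bed carries its own Darcy discharge and the transmissivities add.
Σ(K_i·b_i) = 0.00334×11.5 + 215×6.65 + 0.861×1.43 = 1431 m²/day.
Hydraulic gradient i = (282.97 − 281.21) / 437 = 1.76 / 437 = 0.004027.
Q = Σ(K_i·b_i) · W · i = 1431 × 497 × 0.004027 = 2864 m³/day.

2860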